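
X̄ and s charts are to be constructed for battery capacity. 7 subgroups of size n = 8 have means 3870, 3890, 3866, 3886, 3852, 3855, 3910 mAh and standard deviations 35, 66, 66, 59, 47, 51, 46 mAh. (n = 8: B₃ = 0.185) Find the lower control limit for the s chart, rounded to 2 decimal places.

9.78

s̄ = (35 + 66 + 66 + 59 + 47 + 51 + 46) / 7 = 52.8571
LCL_s = B₃·s̄ = 0.185 × 52.8571 = 9.7786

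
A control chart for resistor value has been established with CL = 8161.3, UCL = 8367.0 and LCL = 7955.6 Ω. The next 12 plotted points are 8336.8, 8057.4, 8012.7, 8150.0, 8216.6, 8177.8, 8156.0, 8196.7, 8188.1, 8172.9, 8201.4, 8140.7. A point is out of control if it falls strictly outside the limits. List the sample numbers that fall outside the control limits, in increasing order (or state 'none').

none

All 12 points lie within [7955.6, 8367.0].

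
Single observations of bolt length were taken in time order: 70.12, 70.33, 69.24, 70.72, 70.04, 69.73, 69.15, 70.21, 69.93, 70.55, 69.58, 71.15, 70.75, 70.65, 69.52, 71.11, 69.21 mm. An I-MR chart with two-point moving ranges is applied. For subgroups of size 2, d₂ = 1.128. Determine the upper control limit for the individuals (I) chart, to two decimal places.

72.44

X̄ = (70.12 + 70.33 + 69.24 + 70.72 + 70.04 + 69.73 + 69.15 + 70.21 + 69.93 + 70.55 + 69.58 + 71.15 + 70.75 + 70.65 + 69.52 + 71.11 + 69.21) / 17 = 70.1171
Moving ranges: 0.21, 1.09, 1.48, 0.68, 0.31, 0.58, 1.06, 0.28, 0.62, 0.97, 1.57, 0.40, 0.10, 1.13, 1.59, 1.90; M̄R̄ = 13.9700 / 16 = 0.8731
UCL = X̄ + 3·M̄R̄/d₂ = 70.1171 + 3 × 0.8731 / 1.128 = 72.4392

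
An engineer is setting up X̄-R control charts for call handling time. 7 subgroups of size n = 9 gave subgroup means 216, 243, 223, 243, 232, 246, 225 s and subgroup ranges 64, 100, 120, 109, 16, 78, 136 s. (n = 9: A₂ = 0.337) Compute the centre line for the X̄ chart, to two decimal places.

232.57

X̄̄ = (216 + 243 + 223 + 243 + 232 + 246 + 225) / 7 = 1628.0000 / 7 = 232.5714
CL = X̄̄ = 232.5714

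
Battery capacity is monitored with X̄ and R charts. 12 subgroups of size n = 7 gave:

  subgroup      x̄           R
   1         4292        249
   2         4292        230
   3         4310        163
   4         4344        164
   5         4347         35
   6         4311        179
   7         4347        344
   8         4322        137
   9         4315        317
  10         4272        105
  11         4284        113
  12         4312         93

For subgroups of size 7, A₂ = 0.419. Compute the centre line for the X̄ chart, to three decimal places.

X̄̄ = (4292 + 4292 + 4310 + 4344 + 4347 + 4311 + 4347 + 4322 + 4315 + 4272 + 4284 + 4312) / 12 = 51748.0000 / 12 = 4312.3333
CL = X̄̄ = 4312.3333

4312.333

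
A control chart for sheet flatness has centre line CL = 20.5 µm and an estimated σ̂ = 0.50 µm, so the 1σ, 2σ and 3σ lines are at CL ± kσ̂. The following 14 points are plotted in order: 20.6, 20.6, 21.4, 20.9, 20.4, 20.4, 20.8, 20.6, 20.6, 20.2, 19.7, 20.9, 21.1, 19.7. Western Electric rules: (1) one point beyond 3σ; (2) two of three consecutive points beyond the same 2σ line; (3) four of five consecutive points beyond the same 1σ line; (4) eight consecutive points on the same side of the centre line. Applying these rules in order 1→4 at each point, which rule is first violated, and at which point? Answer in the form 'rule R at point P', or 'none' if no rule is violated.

none

Zone of each point (C = within 1σ̂, B = 1σ̂–2σ̂, A = 2σ̂–3σ̂, * = beyond 3σ̂; sign = side of CL): 1:+C, 2:+C, 3:+B, 4:+C, 5:-C, 6:-C, 7:+C, 8:+C, 9:+C, 10:-C, 11:-B, 12:+C, 13:+B, 14:-B
No rule fires across all 14 points.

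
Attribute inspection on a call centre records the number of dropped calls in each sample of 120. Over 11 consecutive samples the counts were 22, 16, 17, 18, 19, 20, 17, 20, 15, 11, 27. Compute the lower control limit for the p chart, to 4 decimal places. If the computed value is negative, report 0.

p̄ = Σdᵢ / (k·n) = 202 / (11 × 120) = 0.15303
LCL = p̄ − 3·√(p̄(1−p̄)/n) = 0.15303 − 3 × 0.03286 = 0.05444

0.0544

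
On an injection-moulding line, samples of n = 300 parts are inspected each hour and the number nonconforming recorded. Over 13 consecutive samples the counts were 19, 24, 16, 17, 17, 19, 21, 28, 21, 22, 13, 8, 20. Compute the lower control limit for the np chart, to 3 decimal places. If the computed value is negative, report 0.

6.238

p̄ = Σdᵢ / (k·n) = 245 / (13 × 300) = 0.06282
LCL = np̄ − 3·√(np̄(1−p̄)) = 18.8462 − 3 × 4.2026 = 6.2382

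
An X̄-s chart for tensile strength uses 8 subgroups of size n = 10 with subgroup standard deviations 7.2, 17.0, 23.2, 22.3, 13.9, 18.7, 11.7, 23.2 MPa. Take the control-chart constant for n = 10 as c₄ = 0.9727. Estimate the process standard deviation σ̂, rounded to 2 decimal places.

s̄ = (7.2 + 17.0 + 23.2 + 22.3 + 13.9 + 18.7 + 11.7 + 23.2) / 8 = 17.1500
σ̂ = s̄ / c₄ = 17.1500 / 0.9727 = 17.6313

17.63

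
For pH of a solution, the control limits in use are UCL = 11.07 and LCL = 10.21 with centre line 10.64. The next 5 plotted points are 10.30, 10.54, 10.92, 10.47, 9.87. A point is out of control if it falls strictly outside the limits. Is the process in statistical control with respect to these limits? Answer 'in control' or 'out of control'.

Compare each point to [10.21, 11.07]: sample 5 = 9.87 < LCL.

out of control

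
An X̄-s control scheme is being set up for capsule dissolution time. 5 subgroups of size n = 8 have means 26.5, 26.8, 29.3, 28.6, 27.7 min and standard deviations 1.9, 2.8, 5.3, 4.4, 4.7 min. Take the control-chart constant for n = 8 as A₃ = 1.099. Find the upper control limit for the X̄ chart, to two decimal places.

X̄̄ = (26.5 + 26.8 + 29.3 + 28.6 + 27.7) / 5 = 27.7800
s̄ = (1.9 + 2.8 + 5.3 + 4.4 + 4.7) / 5 = 3.8200
UCL = X̄̄ + A₃·s̄ = 27.7800 + 1.099 × 3.8200 = 31.9782

31.98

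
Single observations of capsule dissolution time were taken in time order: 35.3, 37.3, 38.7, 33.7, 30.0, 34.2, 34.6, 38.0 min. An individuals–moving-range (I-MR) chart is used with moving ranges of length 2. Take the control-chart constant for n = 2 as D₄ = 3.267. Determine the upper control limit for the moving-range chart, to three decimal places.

Moving ranges: 2.0, 1.4, 5.0, 3.7, 4.2, 0.4, 3.4; M̄R̄ = 20.1000 / 7 = 2.8714
UCL_MR = D₄·M̄R̄ = 3.267 × 2.8714 = 9.3810

9.381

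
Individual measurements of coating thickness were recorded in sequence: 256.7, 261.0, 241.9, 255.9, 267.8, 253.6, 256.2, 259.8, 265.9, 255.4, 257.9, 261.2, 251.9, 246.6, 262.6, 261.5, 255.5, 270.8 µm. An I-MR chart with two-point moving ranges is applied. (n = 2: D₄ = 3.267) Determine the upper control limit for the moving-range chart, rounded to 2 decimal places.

Moving ranges: 4.3, 19.1, 14.0, 11.9, 14.2, 2.6, 3.6, 6.1, 10.5, 2.5, 3.3, 9.3, 5.3, 16.0, 1.1, 6.0, 15.3; M̄R̄ = 145.1000 / 17 = 8.5353
UCL_MR = D₄·M̄R̄ = 3.267 × 8.5353 = 27.8848

27.88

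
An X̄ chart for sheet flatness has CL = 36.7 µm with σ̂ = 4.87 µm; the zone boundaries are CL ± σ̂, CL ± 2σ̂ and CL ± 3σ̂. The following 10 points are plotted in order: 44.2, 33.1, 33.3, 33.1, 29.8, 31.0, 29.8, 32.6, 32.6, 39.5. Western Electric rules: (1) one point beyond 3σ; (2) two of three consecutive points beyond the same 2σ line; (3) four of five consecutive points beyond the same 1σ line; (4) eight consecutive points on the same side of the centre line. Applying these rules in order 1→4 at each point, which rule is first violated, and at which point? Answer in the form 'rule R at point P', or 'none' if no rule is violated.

rule 4 at point 9

Zone of each point (C = within 1σ̂, B = 1σ̂–2σ̂, A = 2σ̂–3σ̂, * = beyond 3σ̂; sign = side of CL): 1:+B, 2:-C, 3:-C, 4:-C, 5:-B, 6:-B, 7:-B, 8:-C, 9:-C, 10:+C
Rule 4 (eight consecutive points on the same side of the centre line) is satisfied at point 9.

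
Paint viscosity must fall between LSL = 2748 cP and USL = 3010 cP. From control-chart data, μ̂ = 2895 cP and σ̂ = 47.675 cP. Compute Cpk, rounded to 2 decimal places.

Cpu = (USL − μ̂) / (3σ̂) = (3010 − 2895) / (3 × 47.675) = 0.8041; Cpl = (μ̂ − LSL) / (3σ̂) = (2895 − 2748) / (3 × 47.675) = 1.0278; Cpk = min(Cpu, Cpl) = 0.8041

0.80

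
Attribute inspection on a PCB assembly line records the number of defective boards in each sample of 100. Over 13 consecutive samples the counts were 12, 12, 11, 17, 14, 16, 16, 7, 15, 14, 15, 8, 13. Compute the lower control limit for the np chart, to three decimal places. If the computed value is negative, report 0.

2.962

p̄ = Σdᵢ / (k·n) = 170 / (13 × 100) = 0.13077
LCL = np̄ − 3·√(np̄(1−p̄)) = 13.0769 − 3 × 3.3715 = 2.9625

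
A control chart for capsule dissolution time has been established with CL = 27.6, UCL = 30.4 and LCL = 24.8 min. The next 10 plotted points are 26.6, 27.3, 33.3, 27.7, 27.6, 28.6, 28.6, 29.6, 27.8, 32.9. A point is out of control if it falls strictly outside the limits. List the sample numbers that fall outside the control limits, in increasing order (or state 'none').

3, 10

Compare each point to [24.8, 30.4]: sample 3 = 33.3 > UCL; sample 10 = 32.9 > UCL.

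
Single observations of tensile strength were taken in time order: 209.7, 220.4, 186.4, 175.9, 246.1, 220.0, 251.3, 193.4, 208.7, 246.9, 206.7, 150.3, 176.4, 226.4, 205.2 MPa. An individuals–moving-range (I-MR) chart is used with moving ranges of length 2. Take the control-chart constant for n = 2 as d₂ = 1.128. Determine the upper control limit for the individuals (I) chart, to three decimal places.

300.977

X̄ = (209.7 + 220.4 + 186.4 + 175.9 + 246.1 + 220.0 + 251.3 + 193.4 + 208.7 + 246.9 + 206.7 + 150.3 + 176.4 + 226.4 + 205.2) / 15 = 208.2533
Moving ranges: 10.7, 34.0, 10.5, 70.2, 26.1, 31.3, 57.9, 15.3, 38.2, 40.2, 56.4, 26.1, 50.0, 21.2; M̄R̄ = 488.1000 / 14 = 34.8643
UCL = X̄ + 3·M̄R̄/d₂ = 208.2533 + 3 × 34.8643 / 1.128 = 300.9775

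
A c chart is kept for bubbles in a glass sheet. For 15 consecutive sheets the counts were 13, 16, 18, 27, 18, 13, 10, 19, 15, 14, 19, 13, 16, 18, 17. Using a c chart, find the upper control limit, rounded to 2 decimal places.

c̄ = (13 + 16 + 18 + 27 + 18 + 13 + 10 + 19 + 15 + 14 + 19 + 13 + 16 + 18 + 17) / 15 = 246 / 15 = 16.4000
UCL = c̄ + 3√c̄ = 16.4000 + 3 × √16.4000 = 16.4000 + 3 × 4.0497 = 28.5491

28.55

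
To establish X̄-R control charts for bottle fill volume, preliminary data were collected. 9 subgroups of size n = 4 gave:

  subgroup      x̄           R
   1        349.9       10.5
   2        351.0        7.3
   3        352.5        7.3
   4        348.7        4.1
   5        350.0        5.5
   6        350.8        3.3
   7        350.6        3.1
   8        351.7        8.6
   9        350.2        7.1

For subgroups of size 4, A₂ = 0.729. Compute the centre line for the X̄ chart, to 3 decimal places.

X̄̄ = (349.9 + 351.0 + 352.5 + 348.7 + 350.0 + 350.8 + 350.6 + 351.7 + 350.2) / 9 = 3155.4000 / 9 = 350.6000
CL = X̄̄ = 350.6000

350.600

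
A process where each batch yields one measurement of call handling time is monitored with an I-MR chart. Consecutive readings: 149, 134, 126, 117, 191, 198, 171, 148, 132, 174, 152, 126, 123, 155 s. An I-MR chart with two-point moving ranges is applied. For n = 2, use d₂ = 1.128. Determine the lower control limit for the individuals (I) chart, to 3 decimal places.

87.521

X̄ = (149 + 134 + 126 + 117 + 191 + 198 + 171 + 148 + 132 + 174 + 152 + 126 + 123 + 155) / 14 = 149.7143
Moving ranges: 15, 8, 9, 74, 7, 27, 23, 16, 42, 22, 26, 3, 32; M̄R̄ = 304.0000 / 13 = 23.3846
LCL = X̄ − 3·M̄R̄/d₂ = 149.7143 − 3 × 23.3846 / 1.128 = 87.5212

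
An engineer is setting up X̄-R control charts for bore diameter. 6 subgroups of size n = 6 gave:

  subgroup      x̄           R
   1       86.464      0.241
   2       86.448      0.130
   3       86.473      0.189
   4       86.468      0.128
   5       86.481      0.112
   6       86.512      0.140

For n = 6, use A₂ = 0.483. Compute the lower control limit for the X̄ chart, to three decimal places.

86.399

X̄̄ = (86.464 + 86.448 + 86.473 + 86.468 + 86.481 + 86.512) / 6 = 518.8460 / 6 = 86.4743
R̄ = (0.241 + 0.130 + 0.189 + 0.128 + 0.112 + 0.140) / 6 = 0.9400 / 6 = 0.1567
LCL = X̄̄ − A₂·R̄ = 86.4743 − 0.483 × 0.1567 = 86.3987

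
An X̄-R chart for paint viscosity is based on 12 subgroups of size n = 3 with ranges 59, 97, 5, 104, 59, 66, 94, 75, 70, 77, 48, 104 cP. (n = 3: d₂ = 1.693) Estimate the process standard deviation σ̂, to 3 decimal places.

R̄ = (59 + 97 + 5 + 104 + 59 + 66 + 94 + 75 + 70 + 77 + 48 + 104) / 12 = 71.5000
σ̂ = R̄ / d₂ = 71.5000 / 1.693 = 42.2327

42.233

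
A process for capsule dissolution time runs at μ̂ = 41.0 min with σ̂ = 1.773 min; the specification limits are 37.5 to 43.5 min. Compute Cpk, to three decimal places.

0.470

Cpu = (USL − μ̂) / (3σ̂) = (43.5 − 41.0) / (3 × 1.773) = 0.4700; Cpl = (μ̂ − LSL) / (3σ̂) = (41.0 − 37.5) / (3 × 1.773) = 0.6580; Cpk = min(Cpu, Cpl) = 0.4700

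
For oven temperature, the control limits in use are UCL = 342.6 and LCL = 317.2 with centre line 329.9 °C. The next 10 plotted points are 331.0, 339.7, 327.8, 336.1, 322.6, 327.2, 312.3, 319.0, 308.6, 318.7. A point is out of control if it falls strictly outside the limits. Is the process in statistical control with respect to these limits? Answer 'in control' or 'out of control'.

out of control

Compare each point to [317.2, 342.6]: sample 7 = 312.3 < LCL; sample 9 = 308.6 < LCL.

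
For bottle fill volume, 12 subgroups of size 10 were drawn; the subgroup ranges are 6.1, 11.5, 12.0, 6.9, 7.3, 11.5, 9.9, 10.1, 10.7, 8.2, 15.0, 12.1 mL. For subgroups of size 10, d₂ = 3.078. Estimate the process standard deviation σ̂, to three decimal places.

3.284

R̄ = (6.1 + 11.5 + 12.0 + 6.9 + 7.3 + 11.5 + 9.9 + 10.1 + 10.7 + 8.2 + 15.0 + 12.1) / 12 = 10.1083
σ̂ = R̄ / d₂ = 10.1083 / 3.078 = 3.2841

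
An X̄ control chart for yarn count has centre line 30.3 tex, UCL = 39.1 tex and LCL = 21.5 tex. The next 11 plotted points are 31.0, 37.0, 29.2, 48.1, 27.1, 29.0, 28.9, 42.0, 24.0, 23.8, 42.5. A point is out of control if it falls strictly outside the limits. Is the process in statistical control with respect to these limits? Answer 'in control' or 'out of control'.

Compare each point to [21.5, 39.1]: sample 4 = 48.1 > UCL; sample 8 = 42.0 > UCL; sample 11 = 42.5 > UCL.

out of control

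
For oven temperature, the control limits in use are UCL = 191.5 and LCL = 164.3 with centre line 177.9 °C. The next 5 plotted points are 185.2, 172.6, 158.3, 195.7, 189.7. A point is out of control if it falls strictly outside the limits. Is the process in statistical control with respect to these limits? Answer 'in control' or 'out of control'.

Compare each point to [164.3, 191.5]: sample 3 = 158.3 < LCL; sample 4 = 195.7 > UCL.

out of control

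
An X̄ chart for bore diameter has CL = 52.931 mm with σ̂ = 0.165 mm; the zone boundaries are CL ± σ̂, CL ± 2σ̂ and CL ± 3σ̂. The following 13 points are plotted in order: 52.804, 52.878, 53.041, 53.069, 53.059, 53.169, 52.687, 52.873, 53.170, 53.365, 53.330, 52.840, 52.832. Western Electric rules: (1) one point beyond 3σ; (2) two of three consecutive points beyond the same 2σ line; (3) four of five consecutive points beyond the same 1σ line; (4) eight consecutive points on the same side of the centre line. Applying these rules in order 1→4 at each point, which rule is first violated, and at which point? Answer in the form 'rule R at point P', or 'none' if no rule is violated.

Zone of each point (C = within 1σ̂, B = 1σ̂–2σ̂, A = 2σ̂–3σ̂, * = beyond 3σ̂; sign = side of CL): 1:-C, 2:-C, 3:+C, 4:+C, 5:+C, 6:+B, 7:-B, 8:-C, 9:+B, 10:+A, 11:+A, 12:-C, 13:-C
Rule 2 (two of three consecutive points beyond the same 2σ limit) is satisfied at point 11.

rule 2 at point 11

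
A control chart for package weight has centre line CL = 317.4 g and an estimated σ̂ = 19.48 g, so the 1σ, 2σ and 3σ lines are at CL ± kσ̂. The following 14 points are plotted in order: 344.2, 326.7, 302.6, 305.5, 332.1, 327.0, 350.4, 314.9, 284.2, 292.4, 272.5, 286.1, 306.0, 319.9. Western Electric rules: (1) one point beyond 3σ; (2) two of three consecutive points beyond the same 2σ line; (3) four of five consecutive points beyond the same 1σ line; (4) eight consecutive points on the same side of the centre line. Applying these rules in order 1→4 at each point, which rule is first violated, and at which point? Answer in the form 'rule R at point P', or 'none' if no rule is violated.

rule 3 at point 12

Zone of each point (C = within 1σ̂, B = 1σ̂–2σ̂, A = 2σ̂–3σ̂, * = beyond 3σ̂; sign = side of CL): 1:+B, 2:+C, 3:-C, 4:-C, 5:+C, 6:+C, 7:+B, 8:-C, 9:-B, 10:-B, 11:-A, 12:-B, 13:-C, 14:+C
Rule 3 (four of five consecutive points beyond the same 1σ limit) is satisfied at point 12.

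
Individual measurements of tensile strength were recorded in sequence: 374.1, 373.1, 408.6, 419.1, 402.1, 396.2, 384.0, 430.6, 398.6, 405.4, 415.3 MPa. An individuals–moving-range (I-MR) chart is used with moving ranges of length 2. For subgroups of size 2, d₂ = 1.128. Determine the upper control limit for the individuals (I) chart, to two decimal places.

X̄ = (374.1 + 373.1 + 408.6 + 419.1 + 402.1 + 396.2 + 384.0 + 430.6 + 398.6 + 405.4 + 415.3) / 11 = 400.6455
Moving ranges: 1.0, 35.5, 10.5, 17.0, 5.9, 12.2, 46.6, 32.0, 6.8, 9.9; M̄R̄ = 177.4000 / 10 = 17.7400
UCL = X̄ + 3·M̄R̄/d₂ = 400.6455 + 3 × 17.7400 / 1.128 = 447.8263

447.83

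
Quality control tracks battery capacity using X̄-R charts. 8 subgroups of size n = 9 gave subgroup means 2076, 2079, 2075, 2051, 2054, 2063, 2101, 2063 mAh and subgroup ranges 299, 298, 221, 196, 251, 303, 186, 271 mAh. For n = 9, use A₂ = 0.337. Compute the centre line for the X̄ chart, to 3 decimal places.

X̄̄ = (2076 + 2079 + 2075 + 2051 + 2054 + 2063 + 2101 + 2063) / 8 = 16562.0000 / 8 = 2070.2500
CL = X̄̄ = 2070.2500

2070.250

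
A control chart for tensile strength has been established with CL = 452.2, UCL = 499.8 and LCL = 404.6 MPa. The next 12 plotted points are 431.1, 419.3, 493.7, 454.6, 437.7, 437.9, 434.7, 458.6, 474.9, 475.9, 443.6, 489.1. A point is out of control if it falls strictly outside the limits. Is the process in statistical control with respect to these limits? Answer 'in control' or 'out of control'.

in control

All 12 points lie within [404.6, 499.8].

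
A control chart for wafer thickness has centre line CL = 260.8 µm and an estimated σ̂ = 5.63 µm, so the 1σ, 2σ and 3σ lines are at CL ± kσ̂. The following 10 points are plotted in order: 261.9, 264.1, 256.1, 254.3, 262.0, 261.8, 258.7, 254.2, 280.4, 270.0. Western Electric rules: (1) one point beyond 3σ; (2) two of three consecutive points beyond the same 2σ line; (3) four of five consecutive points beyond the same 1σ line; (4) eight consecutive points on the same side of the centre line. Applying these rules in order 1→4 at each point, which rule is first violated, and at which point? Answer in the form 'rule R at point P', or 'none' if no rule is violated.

rule 1 at point 9

Zone of each point (C = within 1σ̂, B = 1σ̂–2σ̂, A = 2σ̂–3σ̂, * = beyond 3σ̂; sign = side of CL): 1:+C, 2:+C, 3:-C, 4:-B, 5:+C, 6:+C, 7:-C, 8:-B, 9:+*, 10:+B
Rule 1 (one point beyond the 3σ limits) is satisfied at point 9.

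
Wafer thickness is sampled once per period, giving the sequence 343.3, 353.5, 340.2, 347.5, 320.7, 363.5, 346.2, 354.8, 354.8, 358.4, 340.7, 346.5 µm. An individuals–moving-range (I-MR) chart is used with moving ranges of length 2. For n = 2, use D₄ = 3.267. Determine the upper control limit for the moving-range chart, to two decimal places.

45.56

Moving ranges: 10.2, 13.3, 7.3, 26.8, 42.8, 17.3, 8.6, 0.0, 3.6, 17.7, 5.8; M̄R̄ = 153.4000 / 11 = 13.9455
UCL_MR = D₄·M̄R̄ = 3.267 × 13.9455 = 45.5598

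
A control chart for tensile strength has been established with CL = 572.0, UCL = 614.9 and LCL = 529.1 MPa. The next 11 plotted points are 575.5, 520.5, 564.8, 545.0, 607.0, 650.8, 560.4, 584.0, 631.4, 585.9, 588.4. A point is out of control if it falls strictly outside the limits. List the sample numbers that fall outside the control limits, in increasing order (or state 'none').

2, 6, 9

Compare each point to [529.1, 614.9]: sample 2 = 520.5 < LCL; sample 6 = 650.8 > UCL; sample 9 = 631.4 > UCL.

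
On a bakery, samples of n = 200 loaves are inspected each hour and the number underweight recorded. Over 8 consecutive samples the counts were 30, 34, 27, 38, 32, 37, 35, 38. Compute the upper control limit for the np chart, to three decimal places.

p̄ = Σdᵢ / (k·n) = 271 / (8 × 200) = 0.16937
UCL = np̄ + 3·√(np̄(1−p̄)) = 33.8750 + 3 × √(33.8750×0.83062) = 33.8750 + 3 × 5.3045 = 49.7884

49.788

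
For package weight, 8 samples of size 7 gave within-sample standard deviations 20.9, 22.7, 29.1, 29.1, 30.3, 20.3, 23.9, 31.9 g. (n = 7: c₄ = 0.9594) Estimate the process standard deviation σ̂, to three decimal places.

27.126

s̄ = (20.9 + 22.7 + 29.1 + 29.1 + 30.3 + 20.3 + 23.9 + 31.9) / 8 = 26.0250
σ̂ = s̄ / c₄ = 26.0250 / 0.9594 = 27.1263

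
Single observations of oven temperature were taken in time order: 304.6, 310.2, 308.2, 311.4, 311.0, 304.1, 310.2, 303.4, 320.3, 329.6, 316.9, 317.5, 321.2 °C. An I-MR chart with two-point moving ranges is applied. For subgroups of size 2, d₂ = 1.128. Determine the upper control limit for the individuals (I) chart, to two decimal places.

X̄ = (304.6 + 310.2 + 308.2 + 311.4 + 311.0 + 304.1 + 310.2 + 303.4 + 320.3 + 329.6 + 316.9 + 317.5 + 321.2) / 13 = 312.9692
Moving ranges: 5.6, 2.0, 3.2, 0.4, 6.9, 6.1, 6.8, 16.9, 9.3, 12.7, 0.6, 3.7; M̄R̄ = 74.2000 / 12 = 6.1833
UCL = X̄ + 3·M̄R̄/d₂ = 312.9692 + 3 × 6.1833 / 1.128 = 329.4143

329.41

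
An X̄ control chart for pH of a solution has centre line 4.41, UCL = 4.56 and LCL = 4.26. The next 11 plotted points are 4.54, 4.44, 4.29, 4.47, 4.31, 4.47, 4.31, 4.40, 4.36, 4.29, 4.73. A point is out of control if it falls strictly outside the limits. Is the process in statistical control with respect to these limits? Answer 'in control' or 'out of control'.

out of control

Compare each point to [4.26, 4.56]: sample 11 = 4.73 > UCL.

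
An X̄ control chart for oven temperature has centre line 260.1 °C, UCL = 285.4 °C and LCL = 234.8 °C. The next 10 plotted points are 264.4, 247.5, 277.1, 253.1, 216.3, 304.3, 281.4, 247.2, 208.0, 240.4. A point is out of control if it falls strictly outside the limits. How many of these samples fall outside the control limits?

Compare each point to [234.8, 285.4]: sample 5 = 216.3 < LCL; sample 6 = 304.3 > UCL; sample 9 = 208.0 < LCL.

3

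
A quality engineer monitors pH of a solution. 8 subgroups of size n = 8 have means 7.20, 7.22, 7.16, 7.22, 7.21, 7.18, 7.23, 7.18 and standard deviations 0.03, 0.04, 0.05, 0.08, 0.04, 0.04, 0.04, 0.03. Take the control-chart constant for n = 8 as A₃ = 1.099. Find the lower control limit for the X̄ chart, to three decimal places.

X̄̄ = (7.20 + 7.22 + 7.16 + 7.22 + 7.21 + 7.18 + 7.23 + 7.18) / 8 = 7.2000
s̄ = (0.03 + 0.04 + 0.05 + 0.08 + 0.04 + 0.04 + 0.04 + 0.03) / 8 = 0.0437
LCL = X̄̄ − A₃·s̄ = 7.2000 − 1.099 × 0.0437 = 7.1519

7.152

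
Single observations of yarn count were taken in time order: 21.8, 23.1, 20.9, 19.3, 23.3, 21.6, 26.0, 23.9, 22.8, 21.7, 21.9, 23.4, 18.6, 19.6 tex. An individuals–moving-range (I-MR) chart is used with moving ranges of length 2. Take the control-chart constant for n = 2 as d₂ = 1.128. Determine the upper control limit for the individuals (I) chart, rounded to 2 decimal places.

X̄ = (21.8 + 23.1 + 20.9 + 19.3 + 23.3 + 21.6 + 26.0 + 23.9 + 22.8 + 21.7 + 21.9 + 23.4 + 18.6 + 19.6) / 14 = 21.9929
Moving ranges: 1.3, 2.2, 1.6, 4.0, 1.7, 4.4, 2.1, 1.1, 1.1, 0.2, 1.5, 4.8, 1.0; M̄R̄ = 27.0000 / 13 = 2.0769
UCL = X̄ + 3·M̄R̄/d₂ = 21.9929 + 3 × 2.0769 / 1.128 = 27.5166

27.52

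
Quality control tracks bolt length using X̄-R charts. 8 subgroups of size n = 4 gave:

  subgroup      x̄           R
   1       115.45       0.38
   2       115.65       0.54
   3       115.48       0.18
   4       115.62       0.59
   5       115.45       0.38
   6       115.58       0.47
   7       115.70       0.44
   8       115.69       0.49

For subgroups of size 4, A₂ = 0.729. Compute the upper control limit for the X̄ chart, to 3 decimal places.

X̄̄ = (115.45 + 115.65 + 115.48 + 115.62 + 115.45 + 115.58 + 115.70 + 115.69) / 8 = 924.6200 / 8 = 115.5775
R̄ = (0.38 + 0.54 + 0.18 + 0.59 + 0.38 + 0.47 + 0.44 + 0.49) / 8 = 3.4700 / 8 = 0.4337
UCL = X̄̄ + A₂·R̄ = 115.5775 + 0.729 × 0.4337 = 115.8937

115.894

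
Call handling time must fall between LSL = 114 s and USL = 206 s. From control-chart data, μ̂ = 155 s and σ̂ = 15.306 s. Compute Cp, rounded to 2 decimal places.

1.00

Cp = (USL − LSL) / (6σ̂) = (206 − 114) / (6 × 15.306) = 92.0000 / 91.8360 = 1.0018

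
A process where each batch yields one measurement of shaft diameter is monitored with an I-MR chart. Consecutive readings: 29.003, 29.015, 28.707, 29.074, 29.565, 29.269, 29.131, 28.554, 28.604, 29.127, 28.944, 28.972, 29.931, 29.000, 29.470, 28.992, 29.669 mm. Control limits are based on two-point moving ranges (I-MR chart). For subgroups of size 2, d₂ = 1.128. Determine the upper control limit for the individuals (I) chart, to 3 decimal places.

30.198

X̄ = (29.003 + 29.015 + 28.707 + 29.074 + 29.565 + 29.269 + 29.131 + 28.554 + 28.604 + 29.127 + 28.944 + 28.972 + 29.931 + 29.000 + 29.470 + 28.992 + 29.669) / 17 = 29.1192
Moving ranges: 0.012, 0.308, 0.367, 0.491, 0.296, 0.138, 0.577, 0.050, 0.523, 0.183, 0.028, 0.959, 0.931, 0.470, 0.478, 0.677; M̄R̄ = 6.4880 / 16 = 0.4055
UCL = X̄ + 3·M̄R̄/d₂ = 29.1192 + 3 × 0.4055 / 1.128 = 30.1977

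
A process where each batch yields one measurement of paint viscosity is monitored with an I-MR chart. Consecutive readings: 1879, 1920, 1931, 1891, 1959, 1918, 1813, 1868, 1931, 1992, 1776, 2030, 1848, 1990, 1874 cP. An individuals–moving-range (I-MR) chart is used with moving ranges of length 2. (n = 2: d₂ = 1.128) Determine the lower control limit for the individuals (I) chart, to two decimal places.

1642.99

X̄ = (1879 + 1920 + 1931 + 1891 + 1959 + 1918 + 1813 + 1868 + 1931 + 1992 + 1776 + 2030 + 1848 + 1990 + 1874) / 15 = 1908.0000
Moving ranges: 41, 11, 40, 68, 41, 105, 55, 63, 61, 216, 254, 182, 142, 116; M̄R̄ = 1395.0000 / 14 = 99.6429
LCL = X̄ − 3·M̄R̄/d₂ = 1908.0000 − 3 × 99.6429 / 1.128 = 1642.9924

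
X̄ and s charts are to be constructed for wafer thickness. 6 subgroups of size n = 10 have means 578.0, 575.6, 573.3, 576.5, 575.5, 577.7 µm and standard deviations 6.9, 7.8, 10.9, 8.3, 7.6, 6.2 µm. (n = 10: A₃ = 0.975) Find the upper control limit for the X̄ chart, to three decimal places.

X̄̄ = (578.0 + 575.6 + 573.3 + 576.5 + 575.5 + 577.7) / 6 = 576.1000
s̄ = (6.9 + 7.8 + 10.9 + 8.3 + 7.6 + 6.2) / 6 = 7.9500
UCL = X̄̄ + A₃·s̄ = 576.1000 + 0.975 × 7.9500 = 583.8513

583.851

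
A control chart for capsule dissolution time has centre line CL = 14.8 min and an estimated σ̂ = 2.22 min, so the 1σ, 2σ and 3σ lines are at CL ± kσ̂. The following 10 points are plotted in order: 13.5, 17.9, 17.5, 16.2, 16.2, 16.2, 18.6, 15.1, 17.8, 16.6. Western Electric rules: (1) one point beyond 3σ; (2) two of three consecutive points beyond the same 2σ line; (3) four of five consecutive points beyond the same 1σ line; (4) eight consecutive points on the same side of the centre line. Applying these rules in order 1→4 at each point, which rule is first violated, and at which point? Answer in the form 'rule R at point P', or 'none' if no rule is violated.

rule 4 at point 9

Zone of each point (C = within 1σ̂, B = 1σ̂–2σ̂, A = 2σ̂–3σ̂, * = beyond 3σ̂; sign = side of CL): 1:-C, 2:+B, 3:+B, 4:+C, 5:+C, 6:+C, 7:+B, 8:+C, 9:+B, 10:+C
Rule 4 (eight consecutive points on the same side of the centre line) is satisfied at point 9.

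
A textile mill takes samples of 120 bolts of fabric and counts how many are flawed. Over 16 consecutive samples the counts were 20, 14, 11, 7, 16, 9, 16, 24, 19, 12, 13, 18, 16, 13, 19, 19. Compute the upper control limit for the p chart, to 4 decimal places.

p̄ = Σdᵢ / (k·n) = 246 / (16 × 120) = 0.12812
UCL = p̄ + 3·√(p̄(1−p̄)/n) = 0.12812 + 3 × √(0.12812×0.87187/120) = 0.12812 + 3 × 0.03051 = 0.21966

0.2197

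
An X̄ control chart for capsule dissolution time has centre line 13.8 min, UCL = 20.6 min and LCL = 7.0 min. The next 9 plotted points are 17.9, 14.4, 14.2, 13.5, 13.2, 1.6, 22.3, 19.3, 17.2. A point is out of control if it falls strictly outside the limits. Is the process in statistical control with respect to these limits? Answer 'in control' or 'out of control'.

Compare each point to [7.0, 20.6]: sample 6 = 1.6 < LCL; sample 7 = 22.3 > UCL.

out of control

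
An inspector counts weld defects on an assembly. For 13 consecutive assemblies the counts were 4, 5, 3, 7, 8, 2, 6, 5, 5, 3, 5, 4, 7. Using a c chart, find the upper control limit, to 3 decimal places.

11.579

c̄ = (4 + 5 + 3 + 7 + 8 + 2 + 6 + 5 + 5 + 3 + 5 + 4 + 7) / 13 = 64 / 13 = 4.9231
UCL = c̄ + 3√c̄ = 4.9231 + 3 × √4.9231 = 4.9231 + 3 × 2.2188 = 11.5795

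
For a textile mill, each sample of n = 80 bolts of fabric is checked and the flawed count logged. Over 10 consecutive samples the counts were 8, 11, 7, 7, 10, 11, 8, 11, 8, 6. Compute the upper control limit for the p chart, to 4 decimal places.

p̄ = Σdᵢ / (k·n) = 87 / (10 × 80) = 0.10875
UCL = p̄ + 3·√(p̄(1−p̄)/n) = 0.10875 + 3 × √(0.10875×0.89125/80) = 0.10875 + 3 × 0.03481 = 0.21317

0.2132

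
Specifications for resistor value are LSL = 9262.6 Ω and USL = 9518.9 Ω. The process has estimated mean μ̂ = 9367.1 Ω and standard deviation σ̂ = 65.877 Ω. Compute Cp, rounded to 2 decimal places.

Cp = (USL − LSL) / (6σ̂) = (9518.9 − 9262.6) / (6 × 65.877) = 256.3000 / 395.2620 = 0.6484

0.65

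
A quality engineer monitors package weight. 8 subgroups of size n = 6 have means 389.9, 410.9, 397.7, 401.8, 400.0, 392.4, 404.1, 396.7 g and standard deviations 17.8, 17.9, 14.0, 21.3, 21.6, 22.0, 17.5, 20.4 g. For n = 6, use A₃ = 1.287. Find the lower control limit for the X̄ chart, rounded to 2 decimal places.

X̄̄ = (389.9 + 410.9 + 397.7 + 401.8 + 400.0 + 392.4 + 404.1 + 396.7) / 8 = 399.1875
s̄ = (17.8 + 17.9 + 14.0 + 21.3 + 21.6 + 22.0 + 17.5 + 20.4) / 8 = 19.0625
LCL = X̄̄ − A₃·s̄ = 399.1875 − 1.287 × 19.0625 = 374.6541

374.65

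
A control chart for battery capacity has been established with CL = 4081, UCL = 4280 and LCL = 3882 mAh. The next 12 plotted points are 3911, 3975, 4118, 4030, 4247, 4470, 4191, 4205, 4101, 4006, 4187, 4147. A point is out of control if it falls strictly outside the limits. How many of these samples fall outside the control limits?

1

Compare each point to [3882, 4280]: sample 6 = 4470 > UCL.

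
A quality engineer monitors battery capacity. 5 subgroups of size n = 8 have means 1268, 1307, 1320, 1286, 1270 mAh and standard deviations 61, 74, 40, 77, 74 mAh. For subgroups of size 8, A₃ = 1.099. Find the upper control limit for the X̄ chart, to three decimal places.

X̄̄ = (1268 + 1307 + 1320 + 1286 + 1270) / 5 = 1290.2000
s̄ = (61 + 74 + 40 + 77 + 74) / 5 = 65.2000
UCL = X̄̄ + A₃·s̄ = 1290.2000 + 1.099 × 65.2000 = 1361.8548

1361.855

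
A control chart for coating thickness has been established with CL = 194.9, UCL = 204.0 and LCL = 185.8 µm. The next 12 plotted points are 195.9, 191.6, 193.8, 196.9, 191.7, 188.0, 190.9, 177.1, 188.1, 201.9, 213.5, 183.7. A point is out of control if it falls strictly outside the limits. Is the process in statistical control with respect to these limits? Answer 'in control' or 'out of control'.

out of control

Compare each point to [185.8, 204.0]: sample 8 = 177.1 < LCL; sample 11 = 213.5 > UCL; sample 12 = 183.7 < LCL.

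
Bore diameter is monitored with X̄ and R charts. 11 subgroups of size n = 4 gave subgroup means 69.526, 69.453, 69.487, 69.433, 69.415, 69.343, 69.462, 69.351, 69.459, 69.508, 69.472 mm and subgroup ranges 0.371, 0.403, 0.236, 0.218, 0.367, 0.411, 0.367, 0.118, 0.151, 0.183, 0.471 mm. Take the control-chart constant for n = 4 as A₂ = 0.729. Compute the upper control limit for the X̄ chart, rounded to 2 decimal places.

69.66

X̄̄ = (69.526 + 69.453 + 69.487 + 69.433 + 69.415 + 69.343 + 69.462 + 69.351 + 69.459 + 69.508 + 69.472) / 11 = 763.9090 / 11 = 69.4463
R̄ = (0.371 + 0.403 + 0.236 + 0.218 + 0.367 + 0.411 + 0.367 + 0.118 + 0.151 + 0.183 + 0.471) / 11 = 3.2960 / 11 = 0.2996
UCL = X̄̄ + A₂·R̄ = 69.4463 + 0.729 × 0.2996 = 69.6647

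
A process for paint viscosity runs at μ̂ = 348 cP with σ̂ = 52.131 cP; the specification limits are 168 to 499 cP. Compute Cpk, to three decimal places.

0.966

Cpu = (USL − μ̂) / (3σ̂) = (499 − 348) / (3 × 52.131) = 0.9655; Cpl = (μ̂ − LSL) / (3σ̂) = (348 − 168) / (3 × 52.131) = 1.1509; Cpk = min(Cpu, Cpl) = 0.9655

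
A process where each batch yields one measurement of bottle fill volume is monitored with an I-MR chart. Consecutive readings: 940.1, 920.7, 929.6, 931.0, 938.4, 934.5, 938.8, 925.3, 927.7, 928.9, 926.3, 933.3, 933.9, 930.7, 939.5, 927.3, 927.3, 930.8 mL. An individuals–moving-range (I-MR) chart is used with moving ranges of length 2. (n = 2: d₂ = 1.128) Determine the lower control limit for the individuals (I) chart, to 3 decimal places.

X̄ = (940.1 + 920.7 + 929.6 + 931.0 + 938.4 + 934.5 + 938.8 + 925.3 + 927.7 + 928.9 + 926.3 + 933.3 + 933.9 + 930.7 + 939.5 + 927.3 + 927.3 + 930.8) / 18 = 931.3389
Moving ranges: 19.4, 8.9, 1.4, 7.4, 3.9, 4.3, 13.5, 2.4, 1.2, 2.6, 7.0, 0.6, 3.2, 8.8, 12.2, 0.0, 3.5; M̄R̄ = 100.3000 / 17 = 5.9000
LCL = X̄ − 3·M̄R̄/d₂ = 931.3389 − 3 × 5.9000 / 1.128 = 915.6474

915.647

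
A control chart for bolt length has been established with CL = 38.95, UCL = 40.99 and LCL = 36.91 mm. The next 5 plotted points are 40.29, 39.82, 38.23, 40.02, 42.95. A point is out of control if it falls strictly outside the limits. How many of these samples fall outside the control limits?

1

Compare each point to [36.91, 40.99]: sample 5 = 42.95 > UCL.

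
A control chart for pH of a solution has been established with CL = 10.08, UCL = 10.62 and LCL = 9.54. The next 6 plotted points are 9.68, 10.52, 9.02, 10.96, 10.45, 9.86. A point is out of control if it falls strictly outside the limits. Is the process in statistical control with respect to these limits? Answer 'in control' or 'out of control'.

Compare each point to [9.54, 10.62]: sample 3 = 9.02 < LCL; sample 4 = 10.96 > UCL.

out of control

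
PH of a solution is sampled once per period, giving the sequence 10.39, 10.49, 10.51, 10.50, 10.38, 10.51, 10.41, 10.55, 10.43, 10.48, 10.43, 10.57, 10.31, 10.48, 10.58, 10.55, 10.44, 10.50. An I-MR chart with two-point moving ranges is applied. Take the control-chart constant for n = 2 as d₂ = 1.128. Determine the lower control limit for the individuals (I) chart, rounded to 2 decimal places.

X̄ = (10.39 + 10.49 + 10.51 + 10.50 + 10.38 + 10.51 + 10.41 + 10.55 + 10.43 + 10.48 + 10.43 + 10.57 + 10.31 + 10.48 + 10.58 + 10.55 + 10.44 + 10.50) / 18 = 10.4728
Moving ranges: 0.10, 0.02, 0.01, 0.12, 0.13, 0.10, 0.14, 0.12, 0.05, 0.05, 0.14, 0.26, 0.17, 0.10, 0.03, 0.11, 0.06; M̄R̄ = 1.7100 / 17 = 0.1006
LCL = X̄ − 3·M̄R̄/d₂ = 10.4728 − 3 × 0.1006 / 1.128 = 10.2053

10.21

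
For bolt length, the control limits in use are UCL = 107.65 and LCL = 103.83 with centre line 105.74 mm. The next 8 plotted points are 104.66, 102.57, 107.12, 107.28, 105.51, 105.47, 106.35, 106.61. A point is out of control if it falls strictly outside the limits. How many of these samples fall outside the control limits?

Compare each point to [103.83, 107.65]: sample 2 = 102.57 < LCL.

1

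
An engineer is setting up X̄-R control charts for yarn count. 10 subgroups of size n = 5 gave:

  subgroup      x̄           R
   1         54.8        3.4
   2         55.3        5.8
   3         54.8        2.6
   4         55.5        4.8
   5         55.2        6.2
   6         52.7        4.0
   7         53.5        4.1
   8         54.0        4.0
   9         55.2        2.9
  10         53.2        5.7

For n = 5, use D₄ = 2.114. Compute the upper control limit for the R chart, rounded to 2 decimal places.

9.20

R̄ = (3.4 + 5.8 + 2.6 + 4.8 + 6.2 + 4.0 + 4.1 + 4.0 + 2.9 + 5.7) / 10 = 43.5000 / 10 = 4.3500
UCL_R = D₄·R̄ = 2.114 × 4.3500 = 9.1959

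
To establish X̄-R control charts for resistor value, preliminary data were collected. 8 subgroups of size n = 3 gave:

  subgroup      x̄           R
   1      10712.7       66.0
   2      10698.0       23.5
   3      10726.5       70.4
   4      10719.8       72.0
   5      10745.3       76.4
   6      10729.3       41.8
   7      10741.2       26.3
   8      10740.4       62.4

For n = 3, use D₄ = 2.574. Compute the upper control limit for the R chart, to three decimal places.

141.184

R̄ = (66.0 + 23.5 + 70.4 + 72.0 + 76.4 + 41.8 + 26.3 + 62.4) / 8 = 438.8000 / 8 = 54.8500
UCL_R = D₄·R̄ = 2.574 × 54.8500 = 141.1839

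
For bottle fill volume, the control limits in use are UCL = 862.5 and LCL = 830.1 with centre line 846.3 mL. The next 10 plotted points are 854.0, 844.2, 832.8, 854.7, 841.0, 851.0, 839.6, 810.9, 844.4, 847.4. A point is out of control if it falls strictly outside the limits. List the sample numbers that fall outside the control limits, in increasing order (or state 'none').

8

Compare each point to [830.1, 862.5]: sample 8 = 810.9 < LCL.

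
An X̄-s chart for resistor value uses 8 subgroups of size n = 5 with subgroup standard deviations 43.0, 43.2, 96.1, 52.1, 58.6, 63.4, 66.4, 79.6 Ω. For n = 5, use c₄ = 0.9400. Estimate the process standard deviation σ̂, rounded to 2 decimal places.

s̄ = (43.0 + 43.2 + 96.1 + 52.1 + 58.6 + 63.4 + 66.4 + 79.6) / 8 = 62.8000
σ̂ = s̄ / c₄ = 62.8000 / 0.9400 = 66.8085

66.81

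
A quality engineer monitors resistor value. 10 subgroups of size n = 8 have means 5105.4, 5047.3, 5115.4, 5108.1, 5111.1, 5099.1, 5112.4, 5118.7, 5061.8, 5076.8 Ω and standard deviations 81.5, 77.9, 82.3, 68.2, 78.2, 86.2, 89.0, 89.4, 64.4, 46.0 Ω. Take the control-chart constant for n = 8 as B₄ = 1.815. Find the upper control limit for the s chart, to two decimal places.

138.50

s̄ = (81.5 + 77.9 + 82.3 + 68.2 + 78.2 + 86.2 + 89.0 + 89.4 + 64.4 + 46.0) / 10 = 76.3100
UCL_s = B₄·s̄ = 1.815 × 76.3100 = 138.5026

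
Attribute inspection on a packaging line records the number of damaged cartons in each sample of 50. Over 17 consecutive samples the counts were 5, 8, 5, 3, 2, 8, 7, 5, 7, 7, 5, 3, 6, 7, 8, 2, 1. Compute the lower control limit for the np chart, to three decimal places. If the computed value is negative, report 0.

p̄ = Σdᵢ / (k·n) = 89 / (17 × 50) = 0.10471
LCL = np̄ − 3·√(np̄(1−p̄)) = 5.2353 − 3 × 2.1650 = -1.2596 → 0 (negative, so LCL = 0)

0.000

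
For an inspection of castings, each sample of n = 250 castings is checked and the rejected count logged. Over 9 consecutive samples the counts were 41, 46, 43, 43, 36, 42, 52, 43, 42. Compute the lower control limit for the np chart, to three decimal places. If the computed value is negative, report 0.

25.192

p̄ = Σdᵢ / (k·n) = 388 / (9 × 250) = 0.17244
LCL = np̄ − 3·√(np̄(1−p̄)) = 43.1111 − 3 × 5.9730 = 25.1921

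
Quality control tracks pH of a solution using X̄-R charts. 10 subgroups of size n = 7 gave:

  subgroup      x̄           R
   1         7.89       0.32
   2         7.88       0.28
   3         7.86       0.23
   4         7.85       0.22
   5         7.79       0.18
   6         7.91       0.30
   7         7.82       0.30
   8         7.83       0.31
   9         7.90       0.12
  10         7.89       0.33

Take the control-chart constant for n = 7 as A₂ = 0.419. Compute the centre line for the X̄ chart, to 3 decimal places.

7.862

X̄̄ = (7.89 + 7.88 + 7.86 + 7.85 + 7.79 + 7.91 + 7.82 + 7.83 + 7.90 + 7.89) / 10 = 78.6200 / 10 = 7.8620
CL = X̄̄ = 7.8620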